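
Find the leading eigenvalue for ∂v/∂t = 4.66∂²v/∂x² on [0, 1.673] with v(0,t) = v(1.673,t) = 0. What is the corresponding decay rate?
Eigenvalues: λₙ = 4.66n²π²/1.673².
First three modes:
  n=1: λ₁ = 4.66π²/1.673² ≈ 16.432
  n=2: λ₂ = 18.64π²/1.673² ≈ 65.729 (4× faster decay)
  n=3: λ₃ = 41.94π²/1.673² ≈ 147.889 (9× faster decay)
As t → ∞, higher modes decay exponentially faster. The n=1 mode dominates: v ~ c₁ sin(πx/1.673) e^{-λ₁t}.
Decay rate: λ₁ = 4.66π²/1.673² ≈ 16.432.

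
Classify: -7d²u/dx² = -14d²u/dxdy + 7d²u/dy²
Rewriting in standard form: -7d²u/dx² + 14d²u/dxdy - 7d²u/dy² = 0. Parabolic (discriminant = 0).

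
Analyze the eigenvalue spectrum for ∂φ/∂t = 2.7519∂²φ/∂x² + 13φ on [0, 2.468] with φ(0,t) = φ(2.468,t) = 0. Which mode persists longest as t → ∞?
Eigenvalues: λₙ = 2.7519n²π²/2.468² - 13.
First three modes:
  n=1: λ₁ = 2.7519π²/2.468² - 13 ≈ -8.541
  n=2: λ₂ = 11.0076π²/2.468² - 13 ≈ 4.836
  n=3: λ₃ = 24.7671π²/2.468² - 13 ≈ 27.131
Since 2.7519π²/2.468² ≈ 4.459 < 13, λ₁ < 0.
The n=1 mode grows fastest (−λₙ is largest for n=1) → dominates.
Asymptotic: φ ~ c₁ sin(πx/2.468) e^{8.541t} (exponential growth at rate −λ₁ ≈ 8.541).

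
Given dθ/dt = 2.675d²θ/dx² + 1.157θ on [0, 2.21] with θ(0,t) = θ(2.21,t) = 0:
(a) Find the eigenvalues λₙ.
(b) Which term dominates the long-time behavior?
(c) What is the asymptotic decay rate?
Eigenvalues: λₙ = 2.675n²π²/2.21² - 1.157.
First three modes:
  n=1: λ₁ = 2.675π²/2.21² - 1.157 ≈ 4.249
  n=2: λ₂ = 10.7π²/2.21² - 1.157 ≈ 20.465
  n=3: λ₃ = 24.075π²/2.21² - 1.157 ≈ 47.493
Since 2.675π²/2.21² ≈ 5.406 > 1.157, all λₙ > 0.
The n=1 mode decays slowest → dominates as t → ∞.
Asymptotic: θ ~ c₁ sin(πx/2.21) e^{-λ₁t} with decay rate λ₁ ≈ 4.249.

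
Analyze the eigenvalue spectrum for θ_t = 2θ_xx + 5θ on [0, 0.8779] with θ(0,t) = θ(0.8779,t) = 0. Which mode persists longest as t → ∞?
Eigenvalues: λₙ = 2n²π²/0.8779² - 5.
First three modes:
  n=1: λ₁ = 2π²/0.8779² - 5 ≈ 20.612
  n=2: λ₂ = 8π²/0.8779² - 5 ≈ 97.447
  n=3: λ₃ = 18π²/0.8779² - 5 ≈ 225.506
Since 2π²/0.8779² ≈ 25.612 > 5, all λₙ > 0.
The n=1 mode decays slowest → dominates as t → ∞.
Asymptotic: θ ~ c₁ sin(πx/0.8779) e^{-λ₁t} with decay rate λ₁ ≈ 20.612.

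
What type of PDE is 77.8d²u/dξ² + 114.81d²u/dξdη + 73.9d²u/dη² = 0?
With A = 77.8, B = 114.81, C = 73.9, the discriminant is -9816.3439. This is an elliptic PDE.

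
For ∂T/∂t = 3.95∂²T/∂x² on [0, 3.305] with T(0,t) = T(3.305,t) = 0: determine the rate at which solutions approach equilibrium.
Eigenvalues: λₙ = 3.95n²π²/3.305².
First three modes:
  n=1: λ₁ = 3.95π²/3.305² ≈ 3.569
  n=2: λ₂ = 15.8π²/3.305² ≈ 14.276 (4× faster decay)
  n=3: λ₃ = 35.55π²/3.305² ≈ 32.122 (9× faster decay)
As t → ∞, higher modes decay exponentially faster. The n=1 mode dominates: T ~ c₁ sin(πx/3.305) e^{-λ₁t}.
Decay rate: λ₁ = 3.95π²/3.305² ≈ 3.569.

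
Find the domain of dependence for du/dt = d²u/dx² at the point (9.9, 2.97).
The entire real line. The heat equation has infinite propagation speed: any initial disturbance instantly affects all points (though exponentially small far away).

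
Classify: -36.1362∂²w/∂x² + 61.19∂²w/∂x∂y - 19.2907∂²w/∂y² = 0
Hyperbolic (discriminant = 955.84572664).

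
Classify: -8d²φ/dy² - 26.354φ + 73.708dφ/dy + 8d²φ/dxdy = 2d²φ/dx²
Rewriting in standard form: -2d²φ/dx² + 8d²φ/dxdy - 8d²φ/dy² + 73.708dφ/dy - 26.354φ = 0. Parabolic (discriminant = 0).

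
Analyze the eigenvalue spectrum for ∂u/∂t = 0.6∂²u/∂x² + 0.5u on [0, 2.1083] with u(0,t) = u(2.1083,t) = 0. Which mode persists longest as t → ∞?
Eigenvalues: λₙ = 0.6n²π²/2.1083² - 0.5.
First three modes:
  n=1: λ₁ = 0.6π²/2.1083² - 0.5 ≈ 0.832
  n=2: λ₂ = 2.4π²/2.1083² - 0.5 ≈ 4.829
  n=3: λ₃ = 5.4π²/2.1083² - 0.5 ≈ 11.49
Since 0.6π²/2.1083² ≈ 1.332 > 0.5, all λₙ > 0.
The n=1 mode decays slowest → dominates as t → ∞.
Asymptotic: u ~ c₁ sin(πx/2.1083) e^{-λ₁t} with decay rate λ₁ ≈ 0.832.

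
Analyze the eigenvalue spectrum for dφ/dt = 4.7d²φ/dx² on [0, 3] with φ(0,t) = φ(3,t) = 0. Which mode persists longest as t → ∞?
Eigenvalues: λₙ = 4.7n²π²/3².
First three modes:
  n=1: λ₁ = 4.7π²/3² ≈ 5.154
  n=2: λ₂ = 18.8π²/3² ≈ 20.617 (4× faster decay)
  n=3: λ₃ = 42.3π²/3² ≈ 46.387 (9× faster decay)
As t → ∞, higher modes decay exponentially faster. The n=1 mode dominates: φ ~ c₁ sin(πx/3) e^{-λ₁t}.
Decay rate: λ₁ = 4.7π²/3² ≈ 5.154.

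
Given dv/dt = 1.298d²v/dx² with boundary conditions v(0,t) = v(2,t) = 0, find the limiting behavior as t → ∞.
v → 0. Heat diffuses out through both boundaries.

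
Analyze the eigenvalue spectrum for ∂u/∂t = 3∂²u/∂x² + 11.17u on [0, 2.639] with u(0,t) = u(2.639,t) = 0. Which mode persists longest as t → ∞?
Eigenvalues: λₙ = 3n²π²/2.639² - 11.17.
First three modes:
  n=1: λ₁ = 3π²/2.639² - 11.17 ≈ -6.918
  n=2: λ₂ = 12π²/2.639² - 11.17 ≈ 5.836
  n=3: λ₃ = 27π²/2.639² - 11.17 ≈ 27.094
Since 3π²/2.639² ≈ 4.252 < 11.17, λ₁ < 0.
The n=1 mode grows fastest (−λₙ is largest for n=1) → dominates.
Asymptotic: u ~ c₁ sin(πx/2.639) e^{6.918t} (exponential growth at rate −λ₁ ≈ 6.918).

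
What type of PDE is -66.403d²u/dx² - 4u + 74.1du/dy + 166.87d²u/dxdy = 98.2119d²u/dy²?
Rewriting in standard form: -66.403d²u/dx² + 166.87d²u/dxdy - 98.2119d²u/dy² + 74.1du/dy - 4u = 0. With A = -66.403, B = 166.87, C = -98.2119, the discriminant is 1759.3377172. This is a hyperbolic PDE.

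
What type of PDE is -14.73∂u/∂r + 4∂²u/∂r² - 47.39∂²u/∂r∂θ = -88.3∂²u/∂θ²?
Rewriting in standard form: 4∂²u/∂r² - 47.39∂²u/∂r∂θ + 88.3∂²u/∂θ² - 14.73∂u/∂r = 0. With A = 4, B = -47.39, C = 88.3, the discriminant is 833.0121. This is a hyperbolic PDE.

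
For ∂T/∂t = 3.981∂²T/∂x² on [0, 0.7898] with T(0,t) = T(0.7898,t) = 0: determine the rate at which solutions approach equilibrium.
Eigenvalues: λₙ = 3.981n²π²/0.7898².
First three modes:
  n=1: λ₁ = 3.981π²/0.7898² ≈ 62.988
  n=2: λ₂ = 15.924π²/0.7898² ≈ 251.952 (4× faster decay)
  n=3: λ₃ = 35.829π²/0.7898² ≈ 566.892 (9× faster decay)
As t → ∞, higher modes decay exponentially faster. The n=1 mode dominates: T ~ c₁ sin(πx/0.7898) e^{-λ₁t}.
Decay rate: λ₁ = 3.981π²/0.7898² ≈ 62.988.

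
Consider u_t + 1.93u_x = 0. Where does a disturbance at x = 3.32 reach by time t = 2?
At x = 7.18. The characteristic carries data from (3.32, 0) to (7.18, 2).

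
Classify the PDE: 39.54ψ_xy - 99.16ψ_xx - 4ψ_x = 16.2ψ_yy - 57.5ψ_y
Rewriting in standard form: -99.16ψ_xx + 39.54ψ_xy - 16.2ψ_yy - 4ψ_x + 57.5ψ_y = 0. A = -99.16, B = 39.54, C = -16.2. Discriminant B² - 4AC = -4862.1564. Since -4862.1564 < 0, elliptic.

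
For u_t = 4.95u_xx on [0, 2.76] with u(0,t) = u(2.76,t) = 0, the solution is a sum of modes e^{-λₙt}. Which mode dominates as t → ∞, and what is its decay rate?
Eigenvalues: λₙ = 4.95n²π²/2.76².
First three modes:
  n=1: λ₁ = 4.95π²/2.76² ≈ 6.413
  n=2: λ₂ = 19.8π²/2.76² ≈ 25.654 (4× faster decay)
  n=3: λ₃ = 44.55π²/2.76² ≈ 57.72 (9× faster decay)
As t → ∞, higher modes decay exponentially faster. The n=1 mode dominates: u ~ c₁ sin(πx/2.76) e^{-λ₁t}.
Decay rate: λ₁ = 4.95π²/2.76² ≈ 6.413.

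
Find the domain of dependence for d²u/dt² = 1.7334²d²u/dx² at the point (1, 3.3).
Domain of dependence: [-4.72022, 6.72022]. Signals travel at speed 1.7334, so data within |x - 1| ≤ 1.7334·3.3 = 5.72022 can reach the point.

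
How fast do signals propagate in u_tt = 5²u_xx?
Speed = 5. Information travels along characteristics x = x₀ ± 5t.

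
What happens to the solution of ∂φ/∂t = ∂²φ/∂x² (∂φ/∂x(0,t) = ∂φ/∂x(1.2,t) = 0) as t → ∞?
φ → constant (steady state). Heat is conserved (no flux at boundaries); solution approaches the spatial average.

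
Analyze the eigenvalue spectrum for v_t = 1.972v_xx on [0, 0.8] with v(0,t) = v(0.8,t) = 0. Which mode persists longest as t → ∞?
Eigenvalues: λₙ = 1.972n²π²/0.8².
First three modes:
  n=1: λ₁ = 1.972π²/0.8² ≈ 30.411
  n=2: λ₂ = 7.888π²/0.8² ≈ 121.643 (4× faster decay)
  n=3: λ₃ = 17.748π²/0.8² ≈ 273.696 (9× faster decay)
As t → ∞, higher modes decay exponentially faster. The n=1 mode dominates: v ~ c₁ sin(πx/0.8) e^{-λ₁t}.
Decay rate: λ₁ = 1.972π²/0.8² ≈ 30.411.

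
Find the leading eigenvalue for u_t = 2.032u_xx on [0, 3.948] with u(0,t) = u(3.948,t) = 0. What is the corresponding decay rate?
Eigenvalues: λₙ = 2.032n²π²/3.948².
First three modes:
  n=1: λ₁ = 2.032π²/3.948² ≈ 1.287
  n=2: λ₂ = 8.128π²/3.948² ≈ 5.147 (4× faster decay)
  n=3: λ₃ = 18.288π²/3.948² ≈ 11.58 (9× faster decay)
As t → ∞, higher modes decay exponentially faster. The n=1 mode dominates: u ~ c₁ sin(πx/3.948) e^{-λ₁t}.
Decay rate: λ₁ = 2.032π²/3.948² ≈ 1.287.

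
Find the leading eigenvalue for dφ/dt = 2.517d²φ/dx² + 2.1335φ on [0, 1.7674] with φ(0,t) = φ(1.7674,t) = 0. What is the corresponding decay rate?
Eigenvalues: λₙ = 2.517n²π²/1.7674² - 2.1335.
First three modes:
  n=1: λ₁ = 2.517π²/1.7674² - 2.1335 ≈ 5.819
  n=2: λ₂ = 10.068π²/1.7674² - 2.1335 ≈ 29.677
  n=3: λ₃ = 22.653π²/1.7674² - 2.1335 ≈ 69.441
Since 2.517π²/1.7674² ≈ 7.953 > 2.1335, all λₙ > 0.
The n=1 mode decays slowest → dominates as t → ∞.
Asymptotic: φ ~ c₁ sin(πx/1.7674) e^{-λ₁t} with decay rate λ₁ ≈ 5.819.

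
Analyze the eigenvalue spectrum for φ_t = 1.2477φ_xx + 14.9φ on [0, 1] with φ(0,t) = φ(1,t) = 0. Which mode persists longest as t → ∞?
Eigenvalues: λₙ = 1.2477n²π²/1² - 14.9.
First three modes:
  n=1: λ₁ = 1.2477π² - 14.9 ≈ -2.586
  n=2: λ₂ = 4.9908π² - 14.9 ≈ 34.357
  n=3: λ₃ = 11.2293π² - 14.9 ≈ 95.929
Since 1.2477π² ≈ 12.314 < 14.9, λ₁ < 0.
The n=1 mode grows fastest (−λₙ is largest for n=1) → dominates.
Asymptotic: φ ~ c₁ sin(πx/1) e^{2.586t} (exponential growth at rate −λ₁ ≈ 2.586).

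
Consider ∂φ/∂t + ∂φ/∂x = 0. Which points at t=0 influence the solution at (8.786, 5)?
A single point: x = 3.786. The characteristic through (8.786, 5) is x - 1t = const, so x = 8.786 - 1·5 = 3.786.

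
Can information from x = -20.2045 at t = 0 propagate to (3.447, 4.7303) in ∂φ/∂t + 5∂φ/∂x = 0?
Yes. The characteristic through (3.447, 4.7303) passes through x = -20.2045.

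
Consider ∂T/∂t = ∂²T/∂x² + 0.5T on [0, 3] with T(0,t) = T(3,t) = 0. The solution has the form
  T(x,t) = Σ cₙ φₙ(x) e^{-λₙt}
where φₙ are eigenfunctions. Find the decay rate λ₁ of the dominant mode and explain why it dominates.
Eigenvalues: λₙ = n²π²/3² - 0.5.
First three modes:
  n=1: λ₁ = π²/3² - 0.5 ≈ 0.597
  n=2: λ₂ = 4π²/3² - 0.5 ≈ 3.886
  n=3: λ₃ = 9π²/3² - 0.5 ≈ 9.37
Since π²/3² ≈ 1.097 > 0.5, all λₙ > 0.
The n=1 mode decays slowest → dominates as t → ∞.
Asymptotic: T ~ c₁ sin(πx/3) e^{-λ₁t} with decay rate λ₁ ≈ 0.597.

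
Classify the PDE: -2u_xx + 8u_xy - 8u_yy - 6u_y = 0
A = -2, B = 8, C = -8. Discriminant B² - 4AC = 0. Since 0 = 0, parabolic.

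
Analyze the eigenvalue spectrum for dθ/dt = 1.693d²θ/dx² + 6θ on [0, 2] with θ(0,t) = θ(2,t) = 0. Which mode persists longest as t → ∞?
Eigenvalues: λₙ = 1.693n²π²/2² - 6.
First three modes:
  n=1: λ₁ = 1.693π²/2² - 6 ≈ -1.823
  n=2: λ₂ = 6.772π²/2² - 6 ≈ 10.709
  n=3: λ₃ = 15.237π²/2² - 6 ≈ 31.596
Since 1.693π²/2² ≈ 4.177 < 6, λ₁ < 0.
The n=1 mode grows fastest (−λₙ is largest for n=1) → dominates.
Asymptotic: θ ~ c₁ sin(πx/2) e^{1.823t} (exponential growth at rate −λ₁ ≈ 1.823).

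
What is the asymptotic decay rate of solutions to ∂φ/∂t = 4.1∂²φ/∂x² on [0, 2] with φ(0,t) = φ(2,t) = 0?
Eigenvalues: λₙ = 4.1n²π²/2².
First three modes:
  n=1: λ₁ = 4.1π²/2² ≈ 10.116
  n=2: λ₂ = 16.4π²/2² ≈ 40.465 (4× faster decay)
  n=3: λ₃ = 36.9π²/2² ≈ 91.047 (9× faster decay)
As t → ∞, higher modes decay exponentially faster. The n=1 mode dominates: φ ~ c₁ sin(πx/2) e^{-λ₁t}.
Decay rate: λ₁ = 4.1π²/2² ≈ 10.116.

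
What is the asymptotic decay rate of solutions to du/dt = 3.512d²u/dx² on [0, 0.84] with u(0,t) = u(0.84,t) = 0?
Eigenvalues: λₙ = 3.512n²π²/0.84².
First three modes:
  n=1: λ₁ = 3.512π²/0.84² ≈ 49.124
  n=2: λ₂ = 14.048π²/0.84² ≈ 196.497 (4× faster decay)
  n=3: λ₃ = 31.608π²/0.84² ≈ 442.118 (9× faster decay)
As t → ∞, higher modes decay exponentially faster. The n=1 mode dominates: u ~ c₁ sin(πx/0.84) e^{-λ₁t}.
Decay rate: λ₁ = 3.512π²/0.84² ≈ 49.124.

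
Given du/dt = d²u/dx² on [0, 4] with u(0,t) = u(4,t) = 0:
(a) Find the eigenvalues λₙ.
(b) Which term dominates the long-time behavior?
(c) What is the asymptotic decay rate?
Eigenvalues: λₙ = n²π²/4².
First three modes:
  n=1: λ₁ = π²/4² ≈ 0.617
  n=2: λ₂ = 4π²/4² ≈ 2.467 (4× faster decay)
  n=3: λ₃ = 9π²/4² ≈ 5.552 (9× faster decay)
As t → ∞, higher modes decay exponentially faster. The n=1 mode dominates: u ~ c₁ sin(πx/4) e^{-λ₁t}.
Decay rate: λ₁ = π²/4² ≈ 0.617.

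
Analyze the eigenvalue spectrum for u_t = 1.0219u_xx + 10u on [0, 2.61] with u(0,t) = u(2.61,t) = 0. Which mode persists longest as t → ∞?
Eigenvalues: λₙ = 1.0219n²π²/2.61² - 10.
First three modes:
  n=1: λ₁ = 1.0219π²/2.61² - 10 ≈ -8.519
  n=2: λ₂ = 4.0876π²/2.61² - 10 ≈ -4.078
  n=3: λ₃ = 9.1971π²/2.61² - 10 ≈ 3.325
Since 1.0219π²/2.61² ≈ 1.481 < 10, λ₁ < 0.
The n=1 mode grows fastest (−λₙ is largest for n=1) → dominates.
Asymptotic: u ~ c₁ sin(πx/2.61) e^{8.519t} (exponential growth at rate −λ₁ ≈ 8.519).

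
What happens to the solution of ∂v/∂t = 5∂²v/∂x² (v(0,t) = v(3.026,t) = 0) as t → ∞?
v → 0. Heat diffuses out through both boundaries.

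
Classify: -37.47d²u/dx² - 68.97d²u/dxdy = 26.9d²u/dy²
Rewriting in standard form: -37.47d²u/dx² - 68.97d²u/dxdy - 26.9d²u/dy² = 0. Hyperbolic (discriminant = 725.0889).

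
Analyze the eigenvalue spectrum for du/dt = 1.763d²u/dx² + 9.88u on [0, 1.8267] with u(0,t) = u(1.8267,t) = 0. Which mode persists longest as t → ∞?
Eigenvalues: λₙ = 1.763n²π²/1.8267² - 9.88.
First three modes:
  n=1: λ₁ = 1.763π²/1.8267² - 9.88 ≈ -4.665
  n=2: λ₂ = 7.052π²/1.8267² - 9.88 ≈ 10.978
  n=3: λ₃ = 15.867π²/1.8267² - 9.88 ≈ 37.051
Since 1.763π²/1.8267² ≈ 5.215 < 9.88, λ₁ < 0.
The n=1 mode grows fastest (−λₙ is largest for n=1) → dominates.
Asymptotic: u ~ c₁ sin(πx/1.8267) e^{4.665t} (exponential growth at rate −λ₁ ≈ 4.665).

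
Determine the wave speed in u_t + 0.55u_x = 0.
Speed = 0.55. Information travels along x - 0.55t = const (rightward).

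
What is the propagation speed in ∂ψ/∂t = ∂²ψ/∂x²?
Infinite. The heat equation is parabolic, not hyperbolic, so disturbances propagate instantly.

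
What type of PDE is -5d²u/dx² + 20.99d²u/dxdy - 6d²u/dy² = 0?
With A = -5, B = 20.99, C = -6, the discriminant is 320.5801. This is a hyperbolic PDE.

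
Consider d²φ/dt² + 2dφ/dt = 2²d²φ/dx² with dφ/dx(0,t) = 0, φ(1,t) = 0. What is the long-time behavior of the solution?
As t → ∞, φ → 0. Damping (γ=2) dissipates energy; oscillations decay exponentially.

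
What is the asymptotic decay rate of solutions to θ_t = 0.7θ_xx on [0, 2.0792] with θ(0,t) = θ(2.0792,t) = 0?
Eigenvalues: λₙ = 0.7n²π²/2.0792².
First three modes:
  n=1: λ₁ = 0.7π²/2.0792² ≈ 1.598
  n=2: λ₂ = 2.8π²/2.0792² ≈ 6.392 (4× faster decay)
  n=3: λ₃ = 6.3π²/2.0792² ≈ 14.383 (9× faster decay)
As t → ∞, higher modes decay exponentially faster. The n=1 mode dominates: θ ~ c₁ sin(πx/2.0792) e^{-λ₁t}.
Decay rate: λ₁ = 0.7π²/2.0792² ≈ 1.598.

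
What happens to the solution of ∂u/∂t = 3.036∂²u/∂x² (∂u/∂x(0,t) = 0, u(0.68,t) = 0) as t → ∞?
u → 0. Heat escapes through the Dirichlet boundary.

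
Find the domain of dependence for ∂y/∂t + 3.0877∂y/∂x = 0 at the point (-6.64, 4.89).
A single point: x = -21.738853. The characteristic through (-6.64, 4.89) is x - 3.0877t = const, so x = -6.64 - 3.0877·4.89 = -21.738853.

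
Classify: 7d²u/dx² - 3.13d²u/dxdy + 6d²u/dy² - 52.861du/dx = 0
Elliptic (discriminant = -158.2031).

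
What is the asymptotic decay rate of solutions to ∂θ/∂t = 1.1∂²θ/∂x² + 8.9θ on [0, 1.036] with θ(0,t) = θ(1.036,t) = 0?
Eigenvalues: λₙ = 1.1n²π²/1.036² - 8.9.
First three modes:
  n=1: λ₁ = 1.1π²/1.036² - 8.9 ≈ 1.215
  n=2: λ₂ = 4.4π²/1.036² - 8.9 ≈ 31.561
  n=3: λ₃ = 9.9π²/1.036² - 8.9 ≈ 82.136
Since 1.1π²/1.036² ≈ 10.115 > 8.9, all λₙ > 0.
The n=1 mode decays slowest → dominates as t → ∞.
Asymptotic: θ ~ c₁ sin(πx/1.036) e^{-λ₁t} with decay rate λ₁ ≈ 1.215.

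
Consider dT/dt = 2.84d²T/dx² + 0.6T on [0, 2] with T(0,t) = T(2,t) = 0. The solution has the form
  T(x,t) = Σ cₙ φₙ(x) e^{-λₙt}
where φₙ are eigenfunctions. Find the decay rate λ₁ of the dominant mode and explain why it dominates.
Eigenvalues: λₙ = 2.84n²π²/2² - 0.6.
First three modes:
  n=1: λ₁ = 2.84π²/2² - 0.6 ≈ 6.407
  n=2: λ₂ = 11.36π²/2² - 0.6 ≈ 27.43
  n=3: λ₃ = 25.56π²/2² - 0.6 ≈ 62.467
Since 2.84π²/2² ≈ 7.007 > 0.6, all λₙ > 0.
The n=1 mode decays slowest → dominates as t → ∞.
Asymptotic: T ~ c₁ sin(πx/2) e^{-λ₁t} with decay rate λ₁ ≈ 6.407.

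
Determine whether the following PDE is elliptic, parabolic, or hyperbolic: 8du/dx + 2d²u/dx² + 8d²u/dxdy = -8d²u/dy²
Rewriting in standard form: 2d²u/dx² + 8d²u/dxdy + 8d²u/dy² + 8du/dx = 0. Coefficients: A = 2, B = 8, C = 8. B² - 4AC = 0, which is zero, so the equation is parabolic.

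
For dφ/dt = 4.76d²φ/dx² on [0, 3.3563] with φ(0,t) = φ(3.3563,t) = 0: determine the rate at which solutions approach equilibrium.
Eigenvalues: λₙ = 4.76n²π²/3.3563².
First three modes:
  n=1: λ₁ = 4.76π²/3.3563² ≈ 4.17
  n=2: λ₂ = 19.04π²/3.3563² ≈ 16.682 (4× faster decay)
  n=3: λ₃ = 42.84π²/3.3563² ≈ 37.534 (9× faster decay)
As t → ∞, higher modes decay exponentially faster. The n=1 mode dominates: φ ~ c₁ sin(πx/3.3563) e^{-λ₁t}.
Decay rate: λ₁ = 4.76π²/3.3563² ≈ 4.17.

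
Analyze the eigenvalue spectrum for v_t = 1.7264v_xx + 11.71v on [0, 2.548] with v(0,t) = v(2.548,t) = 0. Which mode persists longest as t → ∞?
Eigenvalues: λₙ = 1.7264n²π²/2.548² - 11.71.
First three modes:
  n=1: λ₁ = 1.7264π²/2.548² - 11.71 ≈ -9.086
  n=2: λ₂ = 6.9056π²/2.548² - 11.71 ≈ -1.212
  n=3: λ₃ = 15.5376π²/2.548² - 11.71 ≈ 11.91
Since 1.7264π²/2.548² ≈ 2.624 < 11.71, λ₁ < 0.
The n=1 mode grows fastest (−λₙ is largest for n=1) → dominates.
Asymptotic: v ~ c₁ sin(πx/2.548) e^{9.086t} (exponential growth at rate −λ₁ ≈ 9.086).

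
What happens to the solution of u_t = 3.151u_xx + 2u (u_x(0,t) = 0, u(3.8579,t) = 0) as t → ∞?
u grows unboundedly. Reaction dominates diffusion (r=2 > κπ²/(4L²)≈0.52); solution grows exponentially.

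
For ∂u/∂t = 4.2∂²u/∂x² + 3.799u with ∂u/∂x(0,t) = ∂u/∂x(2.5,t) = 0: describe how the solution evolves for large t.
u grows unboundedly. With Neumann BCs the constant mode has diffusion eigenvalue 0, so any r > 0 makes it grow like e^(3.799t); solution grows exponentially.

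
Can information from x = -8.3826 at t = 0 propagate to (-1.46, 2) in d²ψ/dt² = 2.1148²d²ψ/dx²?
No. The domain of dependence is [-5.6896, 2.7696], and -8.3826 is outside this interval.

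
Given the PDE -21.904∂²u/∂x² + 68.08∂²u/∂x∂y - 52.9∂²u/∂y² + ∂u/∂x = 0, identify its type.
The second-order coefficients are A = -21.904, B = 68.08, C = -52.9. Since B² - 4AC = 0 = 0, this is a parabolic PDE.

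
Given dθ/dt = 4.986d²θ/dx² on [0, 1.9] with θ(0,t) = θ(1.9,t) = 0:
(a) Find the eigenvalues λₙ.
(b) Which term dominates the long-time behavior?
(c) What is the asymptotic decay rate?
Eigenvalues: λₙ = 4.986n²π²/1.9².
First three modes:
  n=1: λ₁ = 4.986π²/1.9² ≈ 13.632
  n=2: λ₂ = 19.944π²/1.9² ≈ 54.526 (4× faster decay)
  n=3: λ₃ = 44.874π²/1.9² ≈ 122.684 (9× faster decay)
As t → ∞, higher modes decay exponentially faster. The n=1 mode dominates: θ ~ c₁ sin(πx/1.9) e^{-λ₁t}.
Decay rate: λ₁ = 4.986π²/1.9² ≈ 13.632.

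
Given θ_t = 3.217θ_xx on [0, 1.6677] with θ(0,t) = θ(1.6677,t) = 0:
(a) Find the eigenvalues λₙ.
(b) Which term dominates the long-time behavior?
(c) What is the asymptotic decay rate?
Eigenvalues: λₙ = 3.217n²π²/1.6677².
First three modes:
  n=1: λ₁ = 3.217π²/1.6677² ≈ 11.416
  n=2: λ₂ = 12.868π²/1.6677² ≈ 45.664 (4× faster decay)
  n=3: λ₃ = 28.953π²/1.6677² ≈ 102.744 (9× faster decay)
As t → ∞, higher modes decay exponentially faster. The n=1 mode dominates: θ ~ c₁ sin(πx/1.6677) e^{-λ₁t}.
Decay rate: λ₁ = 3.217π²/1.6677² ≈ 11.416.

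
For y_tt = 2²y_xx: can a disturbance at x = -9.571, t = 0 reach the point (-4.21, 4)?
Yes. The domain of dependence is [-12.21, 3.79], and -9.571 ∈ [-12.21, 3.79].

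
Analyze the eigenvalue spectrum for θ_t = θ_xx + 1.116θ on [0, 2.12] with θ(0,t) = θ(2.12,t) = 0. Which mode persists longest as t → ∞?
Eigenvalues: λₙ = n²π²/2.12² - 1.116.
First three modes:
  n=1: λ₁ = π²/2.12² - 1.116 ≈ 1.08
  n=2: λ₂ = 4π²/2.12² - 1.116 ≈ 7.668
  n=3: λ₃ = 9π²/2.12² - 1.116 ≈ 18.648
Since π²/2.12² ≈ 2.196 > 1.116, all λₙ > 0.
The n=1 mode decays slowest → dominates as t → ∞.
Asymptotic: θ ~ c₁ sin(πx/2.12) e^{-λ₁t} with decay rate λ₁ ≈ 1.08.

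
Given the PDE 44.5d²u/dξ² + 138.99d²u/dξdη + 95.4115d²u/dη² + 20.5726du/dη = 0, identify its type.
The second-order coefficients are A = 44.5, B = 138.99, C = 95.4115. Since B² - 4AC = 2334.9731 > 0, this is a hyperbolic PDE.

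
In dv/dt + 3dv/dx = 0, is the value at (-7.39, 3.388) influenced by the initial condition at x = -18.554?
No. Only data at x = -17.554 affects (-7.39, 3.388). Advection has one-way propagation along characteristics.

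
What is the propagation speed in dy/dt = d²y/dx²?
Infinite. The heat equation is parabolic, not hyperbolic, so disturbances propagate instantly.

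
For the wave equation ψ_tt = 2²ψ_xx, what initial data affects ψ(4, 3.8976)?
Domain of dependence: [-3.7952, 11.7952]. Signals travel at speed 2, so data within |x - 4| ≤ 2·3.8976 = 7.7952 can reach the point.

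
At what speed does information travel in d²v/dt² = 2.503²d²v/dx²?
Speed = 2.503. Information travels along characteristics x = x₀ ± 2.503t.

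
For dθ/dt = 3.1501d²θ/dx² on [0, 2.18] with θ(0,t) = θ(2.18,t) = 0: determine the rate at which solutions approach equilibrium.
Eigenvalues: λₙ = 3.1501n²π²/2.18².
First three modes:
  n=1: λ₁ = 3.1501π²/2.18² ≈ 6.542
  n=2: λ₂ = 12.6004π²/2.18² ≈ 26.168 (4× faster decay)
  n=3: λ₃ = 28.3509π²/2.18² ≈ 58.878 (9× faster decay)
As t → ∞, higher modes decay exponentially faster. The n=1 mode dominates: θ ~ c₁ sin(πx/2.18) e^{-λ₁t}.
Decay rate: λ₁ = 3.1501π²/2.18² ≈ 6.542.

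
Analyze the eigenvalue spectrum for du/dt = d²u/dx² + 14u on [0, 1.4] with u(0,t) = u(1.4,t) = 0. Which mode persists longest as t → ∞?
Eigenvalues: λₙ = n²π²/1.4² - 14.
First three modes:
  n=1: λ₁ = π²/1.4² - 14 ≈ -8.964
  n=2: λ₂ = 4π²/1.4² - 14 ≈ 6.142
  n=3: λ₃ = 9π²/1.4² - 14 ≈ 31.32
Since π²/1.4² ≈ 5.036 < 14, λ₁ < 0.
The n=1 mode grows fastest (−λₙ is largest for n=1) → dominates.
Asymptotic: u ~ c₁ sin(πx/1.4) e^{8.964t} (exponential growth at rate −λ₁ ≈ 8.964).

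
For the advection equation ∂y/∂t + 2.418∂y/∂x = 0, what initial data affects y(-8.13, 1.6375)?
A single point: x = -12.089475. The characteristic through (-8.13, 1.6375) is x - 2.418t = const, so x = -8.13 - 2.418·1.6375 = -12.089475.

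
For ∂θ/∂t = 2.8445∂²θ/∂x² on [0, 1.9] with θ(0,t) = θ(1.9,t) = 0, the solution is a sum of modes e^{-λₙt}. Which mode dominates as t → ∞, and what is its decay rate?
Eigenvalues: λₙ = 2.8445n²π²/1.9².
First three modes:
  n=1: λ₁ = 2.8445π²/1.9² ≈ 7.777
  n=2: λ₂ = 11.378π²/1.9² ≈ 31.107 (4× faster decay)
  n=3: λ₃ = 25.6005π²/1.9² ≈ 69.991 (9× faster decay)
As t → ∞, higher modes decay exponentially faster. The n=1 mode dominates: θ ~ c₁ sin(πx/1.9) e^{-λ₁t}.
Decay rate: λ₁ = 2.8445π²/1.9² ≈ 7.777.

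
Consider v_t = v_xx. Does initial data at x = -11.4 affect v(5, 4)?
Yes, for any finite x. The heat equation has infinite propagation speed, so all initial data affects all points at any t > 0.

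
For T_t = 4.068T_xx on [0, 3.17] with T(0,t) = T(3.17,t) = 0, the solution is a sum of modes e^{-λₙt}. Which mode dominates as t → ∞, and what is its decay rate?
Eigenvalues: λₙ = 4.068n²π²/3.17².
First three modes:
  n=1: λ₁ = 4.068π²/3.17² ≈ 3.995
  n=2: λ₂ = 16.272π²/3.17² ≈ 15.982 (4× faster decay)
  n=3: λ₃ = 36.612π²/3.17² ≈ 35.959 (9× faster decay)
As t → ∞, higher modes decay exponentially faster. The n=1 mode dominates: T ~ c₁ sin(πx/3.17) e^{-λ₁t}.
Decay rate: λ₁ = 4.068π²/3.17² ≈ 3.995.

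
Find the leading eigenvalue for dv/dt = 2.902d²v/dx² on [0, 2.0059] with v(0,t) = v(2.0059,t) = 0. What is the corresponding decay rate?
Eigenvalues: λₙ = 2.902n²π²/2.0059².
First three modes:
  n=1: λ₁ = 2.902π²/2.0059² ≈ 7.118
  n=2: λ₂ = 11.608π²/2.0059² ≈ 28.473 (4× faster decay)
  n=3: λ₃ = 26.118π²/2.0059² ≈ 64.065 (9× faster decay)
As t → ∞, higher modes decay exponentially faster. The n=1 mode dominates: v ~ c₁ sin(πx/2.0059) e^{-λ₁t}.
Decay rate: λ₁ = 2.902π²/2.0059² ≈ 7.118.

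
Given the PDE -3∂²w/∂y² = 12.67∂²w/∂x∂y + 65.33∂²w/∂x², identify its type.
Rewriting in standard form: -65.33∂²w/∂x² - 12.67∂²w/∂x∂y - 3∂²w/∂y² = 0. The second-order coefficients are A = -65.33, B = -12.67, C = -3. Since B² - 4AC = -623.4311 < 0, this is an elliptic PDE.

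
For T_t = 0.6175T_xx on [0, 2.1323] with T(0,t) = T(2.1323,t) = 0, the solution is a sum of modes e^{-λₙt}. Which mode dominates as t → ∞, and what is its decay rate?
Eigenvalues: λₙ = 0.6175n²π²/2.1323².
First three modes:
  n=1: λ₁ = 0.6175π²/2.1323² ≈ 1.34
  n=2: λ₂ = 2.47π²/2.1323² ≈ 5.362 (4× faster decay)
  n=3: λ₃ = 5.5575π²/2.1323² ≈ 12.064 (9× faster decay)
As t → ∞, higher modes decay exponentially faster. The n=1 mode dominates: T ~ c₁ sin(πx/2.1323) e^{-λ₁t}.
Decay rate: λ₁ = 0.6175π²/2.1323² ≈ 1.34.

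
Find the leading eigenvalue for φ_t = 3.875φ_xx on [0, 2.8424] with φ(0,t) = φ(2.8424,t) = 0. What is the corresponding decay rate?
Eigenvalues: λₙ = 3.875n²π²/2.8424².
First three modes:
  n=1: λ₁ = 3.875π²/2.8424² ≈ 4.734
  n=2: λ₂ = 15.5π²/2.8424² ≈ 18.935 (4× faster decay)
  n=3: λ₃ = 34.875π²/2.8424² ≈ 42.603 (9× faster decay)
As t → ∞, higher modes decay exponentially faster. The n=1 mode dominates: φ ~ c₁ sin(πx/2.8424) e^{-λ₁t}.
Decay rate: λ₁ = 3.875π²/2.8424² ≈ 4.734.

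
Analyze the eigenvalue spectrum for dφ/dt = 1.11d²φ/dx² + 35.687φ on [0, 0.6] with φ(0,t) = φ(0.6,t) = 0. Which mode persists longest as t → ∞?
Eigenvalues: λₙ = 1.11n²π²/0.6² - 35.687.
First three modes:
  n=1: λ₁ = 1.11π²/0.6² - 35.687 ≈ -5.256
  n=2: λ₂ = 4.44π²/0.6² - 35.687 ≈ 86.038
  n=3: λ₃ = 9.99π²/0.6² - 35.687 ≈ 238.195
Since 1.11π²/0.6² ≈ 30.431 < 35.687, λ₁ < 0.
The n=1 mode grows fastest (−λₙ is largest for n=1) → dominates.
Asymptotic: φ ~ c₁ sin(πx/0.6) e^{5.256t} (exponential growth at rate −λ₁ ≈ 5.256).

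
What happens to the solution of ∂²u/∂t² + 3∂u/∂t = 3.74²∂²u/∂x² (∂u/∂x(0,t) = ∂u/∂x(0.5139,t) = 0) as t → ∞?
u → constant (steady state). Damping (γ=3) dissipates the nonconstant modes; with Neumann BCs the spatial average obeys M''+γM'=0 and tends to a finite limit.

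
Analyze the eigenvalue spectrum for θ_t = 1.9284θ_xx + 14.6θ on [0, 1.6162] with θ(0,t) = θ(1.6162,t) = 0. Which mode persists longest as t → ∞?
Eigenvalues: λₙ = 1.9284n²π²/1.6162² - 14.6.
First three modes:
  n=1: λ₁ = 1.9284π²/1.6162² - 14.6 ≈ -7.314
  n=2: λ₂ = 7.7136π²/1.6162² - 14.6 ≈ 14.545
  n=3: λ₃ = 17.3556π²/1.6162² - 14.6 ≈ 50.977
Since 1.9284π²/1.6162² ≈ 7.286 < 14.6, λ₁ < 0.
The n=1 mode grows fastest (−λₙ is largest for n=1) → dominates.
Asymptotic: θ ~ c₁ sin(πx/1.6162) e^{7.314t} (exponential growth at rate −λ₁ ≈ 7.314).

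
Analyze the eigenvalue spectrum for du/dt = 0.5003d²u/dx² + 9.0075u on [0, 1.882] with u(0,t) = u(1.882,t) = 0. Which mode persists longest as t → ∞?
Eigenvalues: λₙ = 0.5003n²π²/1.882² - 9.0075.
First three modes:
  n=1: λ₁ = 0.5003π²/1.882² - 9.0075 ≈ -7.613
  n=2: λ₂ = 2.0012π²/1.882² - 9.0075 ≈ -3.431
  n=3: λ₃ = 4.5027π²/1.882² - 9.0075 ≈ 3.539
Since 0.5003π²/1.882² ≈ 1.394 < 9.0075, λ₁ < 0.
The n=1 mode grows fastest (−λₙ is largest for n=1) → dominates.
Asymptotic: u ~ c₁ sin(πx/1.882) e^{7.613t} (exponential growth at rate −λ₁ ≈ 7.613).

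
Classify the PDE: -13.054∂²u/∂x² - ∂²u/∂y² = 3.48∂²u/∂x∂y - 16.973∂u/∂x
Rewriting in standard form: -13.054∂²u/∂x² - 3.48∂²u/∂x∂y - ∂²u/∂y² + 16.973∂u/∂x = 0. A = -13.054, B = -3.48, C = -1. Discriminant B² - 4AC = -40.1056. Since -40.1056 < 0, elliptic.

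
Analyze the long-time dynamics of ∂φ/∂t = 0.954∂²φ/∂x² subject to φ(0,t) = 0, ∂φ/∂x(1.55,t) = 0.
Long-time behavior: φ → 0. Heat escapes through the Dirichlet boundary.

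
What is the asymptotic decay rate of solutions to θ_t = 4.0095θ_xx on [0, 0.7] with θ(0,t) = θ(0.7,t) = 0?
Eigenvalues: λₙ = 4.0095n²π²/0.7².
First three modes:
  n=1: λ₁ = 4.0095π²/0.7² ≈ 80.76
  n=2: λ₂ = 16.038π²/0.7² ≈ 323.038 (4× faster decay)
  n=3: λ₃ = 36.0855π²/0.7² ≈ 726.836 (9× faster decay)
As t → ∞, higher modes decay exponentially faster. The n=1 mode dominates: θ ~ c₁ sin(πx/0.7) e^{-λ₁t}.
Decay rate: λ₁ = 4.0095π²/0.7² ≈ 80.76.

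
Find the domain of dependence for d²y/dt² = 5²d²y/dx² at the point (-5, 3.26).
Domain of dependence: [-21.3, 11.3]. Signals travel at speed 5, so data within |x - -5| ≤ 5·3.26 = 16.3 can reach the point.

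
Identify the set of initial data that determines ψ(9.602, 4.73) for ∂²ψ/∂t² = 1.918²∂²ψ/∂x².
Domain of dependence: [0.52986, 18.67414]. Signals travel at speed 1.918, so data within |x - 9.602| ≤ 1.918·4.73 = 9.07214 can reach the point.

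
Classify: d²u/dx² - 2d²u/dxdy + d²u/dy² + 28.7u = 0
Parabolic (discriminant = 0).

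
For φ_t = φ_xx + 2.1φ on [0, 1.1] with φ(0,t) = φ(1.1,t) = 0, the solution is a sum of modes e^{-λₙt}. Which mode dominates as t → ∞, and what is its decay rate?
Eigenvalues: λₙ = n²π²/1.1² - 2.1.
First three modes:
  n=1: λ₁ = π²/1.1² - 2.1 ≈ 6.057
  n=2: λ₂ = 4π²/1.1² - 2.1 ≈ 30.527
  n=3: λ₃ = 9π²/1.1² - 2.1 ≈ 71.31
Since π²/1.1² ≈ 8.157 > 2.1, all λₙ > 0.
The n=1 mode decays slowest → dominates as t → ∞.
Asymptotic: φ ~ c₁ sin(πx/1.1) e^{-λ₁t} with decay rate λ₁ ≈ 6.057.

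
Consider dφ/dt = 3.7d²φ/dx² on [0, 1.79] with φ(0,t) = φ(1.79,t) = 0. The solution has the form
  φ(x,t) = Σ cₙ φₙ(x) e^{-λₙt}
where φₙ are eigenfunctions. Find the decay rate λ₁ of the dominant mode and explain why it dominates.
Eigenvalues: λₙ = 3.7n²π²/1.79².
First three modes:
  n=1: λ₁ = 3.7π²/1.79² ≈ 11.397
  n=2: λ₂ = 14.8π²/1.79² ≈ 45.589 (4× faster decay)
  n=3: λ₃ = 33.3π²/1.79² ≈ 102.574 (9× faster decay)
As t → ∞, higher modes decay exponentially faster. The n=1 mode dominates: φ ~ c₁ sin(πx/1.79) e^{-λ₁t}.
Decay rate: λ₁ = 3.7π²/1.79² ≈ 11.397.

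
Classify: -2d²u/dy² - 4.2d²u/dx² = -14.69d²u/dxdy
Rewriting in standard form: -4.2d²u/dx² + 14.69d²u/dxdy - 2d²u/dy² = 0. Hyperbolic (discriminant = 182.1961).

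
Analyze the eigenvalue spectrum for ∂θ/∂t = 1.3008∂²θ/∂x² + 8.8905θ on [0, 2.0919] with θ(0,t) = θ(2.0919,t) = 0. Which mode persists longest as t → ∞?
Eigenvalues: λₙ = 1.3008n²π²/2.0919² - 8.8905.
First three modes:
  n=1: λ₁ = 1.3008π²/2.0919² - 8.8905 ≈ -5.957
  n=2: λ₂ = 5.2032π²/2.0919² - 8.8905 ≈ 2.845
  n=3: λ₃ = 11.7072π²/2.0919² - 8.8905 ≈ 17.514
Since 1.3008π²/2.0919² ≈ 2.934 < 8.8905, λ₁ < 0.
The n=1 mode grows fastest (−λₙ is largest for n=1) → dominates.
Asymptotic: θ ~ c₁ sin(πx/2.0919) e^{5.957t} (exponential growth at rate −λ₁ ≈ 5.957).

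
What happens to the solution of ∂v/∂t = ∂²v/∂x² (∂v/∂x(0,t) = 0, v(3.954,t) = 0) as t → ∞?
v → 0. Heat escapes through the Dirichlet boundary.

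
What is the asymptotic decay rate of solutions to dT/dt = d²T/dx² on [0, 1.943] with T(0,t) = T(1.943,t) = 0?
Eigenvalues: λₙ = n²π²/1.943².
First three modes:
  n=1: λ₁ = π²/1.943² ≈ 2.614
  n=2: λ₂ = 4π²/1.943² ≈ 10.457 (4× faster decay)
  n=3: λ₃ = 9π²/1.943² ≈ 23.529 (9× faster decay)
As t → ∞, higher modes decay exponentially faster. The n=1 mode dominates: T ~ c₁ sin(πx/1.943) e^{-λ₁t}.
Decay rate: λ₁ = π²/1.943² ≈ 2.614.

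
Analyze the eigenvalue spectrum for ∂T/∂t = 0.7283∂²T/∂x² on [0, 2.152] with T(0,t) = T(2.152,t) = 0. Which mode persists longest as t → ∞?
Eigenvalues: λₙ = 0.7283n²π²/2.152².
First three modes:
  n=1: λ₁ = 0.7283π²/2.152² ≈ 1.552
  n=2: λ₂ = 2.9132π²/2.152² ≈ 6.208 (4× faster decay)
  n=3: λ₃ = 6.5547π²/2.152² ≈ 13.969 (9× faster decay)
As t → ∞, higher modes decay exponentially faster. The n=1 mode dominates: T ~ c₁ sin(πx/2.152) e^{-λ₁t}.
Decay rate: λ₁ = 0.7283π²/2.152² ≈ 1.552.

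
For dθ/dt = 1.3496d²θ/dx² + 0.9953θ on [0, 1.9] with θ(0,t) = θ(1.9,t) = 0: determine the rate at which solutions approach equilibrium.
Eigenvalues: λₙ = 1.3496n²π²/1.9² - 0.9953.
First three modes:
  n=1: λ₁ = 1.3496π²/1.9² - 0.9953 ≈ 2.694
  n=2: λ₂ = 5.3984π²/1.9² - 0.9953 ≈ 13.764
  n=3: λ₃ = 12.1464π²/1.9² - 0.9953 ≈ 32.213
Since 1.3496π²/1.9² ≈ 3.69 > 0.9953, all λₙ > 0.
The n=1 mode decays slowest → dominates as t → ∞.
Asymptotic: θ ~ c₁ sin(πx/1.9) e^{-λ₁t} with decay rate λ₁ ≈ 2.694.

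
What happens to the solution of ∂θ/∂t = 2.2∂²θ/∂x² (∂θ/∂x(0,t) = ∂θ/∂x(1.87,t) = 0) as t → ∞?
θ → constant (steady state). Heat is conserved (no flux at boundaries); solution approaches the spatial average.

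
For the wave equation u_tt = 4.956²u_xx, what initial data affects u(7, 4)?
Domain of dependence: [-12.824, 26.824]. Signals travel at speed 4.956, so data within |x - 7| ≤ 4.956·4 = 19.824 can reach the point.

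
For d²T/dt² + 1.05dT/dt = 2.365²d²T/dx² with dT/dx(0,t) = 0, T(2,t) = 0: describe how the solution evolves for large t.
T → 0. Damping (γ=1.05) dissipates energy; oscillations decay exponentially.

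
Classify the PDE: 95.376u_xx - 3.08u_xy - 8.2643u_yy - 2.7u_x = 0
A = 95.376, B = -3.08, C = -8.2643. Discriminant B² - 4AC = 3162.3499072. Since 3162.3499072 > 0, hyperbolic.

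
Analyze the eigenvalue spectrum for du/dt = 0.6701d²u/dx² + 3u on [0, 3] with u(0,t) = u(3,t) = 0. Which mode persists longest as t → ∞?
Eigenvalues: λₙ = 0.6701n²π²/3² - 3.
First three modes:
  n=1: λ₁ = 0.6701π²/3² - 3 ≈ -2.265
  n=2: λ₂ = 2.6804π²/3² - 3 ≈ -0.061
  n=3: λ₃ = 6.0309π²/3² - 3 ≈ 3.614
Since 0.6701π²/3² ≈ 0.735 < 3, λ₁ < 0.
The n=1 mode grows fastest (−λₙ is largest for n=1) → dominates.
Asymptotic: u ~ c₁ sin(πx/3) e^{2.265t} (exponential growth at rate −λ₁ ≈ 2.265).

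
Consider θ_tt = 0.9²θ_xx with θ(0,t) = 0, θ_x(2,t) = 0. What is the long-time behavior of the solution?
As t → ∞, θ oscillates (no decay). Energy is conserved; the solution oscillates indefinitely as standing waves.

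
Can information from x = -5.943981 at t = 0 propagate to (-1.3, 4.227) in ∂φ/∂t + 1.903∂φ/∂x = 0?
No. Only data at x = -9.343981 affects (-1.3, 4.227). Advection has one-way propagation along characteristics.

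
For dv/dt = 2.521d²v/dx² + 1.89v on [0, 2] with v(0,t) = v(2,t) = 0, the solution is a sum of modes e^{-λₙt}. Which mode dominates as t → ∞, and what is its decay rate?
Eigenvalues: λₙ = 2.521n²π²/2² - 1.89.
First three modes:
  n=1: λ₁ = 2.521π²/2² - 1.89 ≈ 4.33
  n=2: λ₂ = 10.084π²/2² - 1.89 ≈ 22.991
  n=3: λ₃ = 22.689π²/2² - 1.89 ≈ 54.093
Since 2.521π²/2² ≈ 6.22 > 1.89, all λₙ > 0.
The n=1 mode decays slowest → dominates as t → ∞.
Asymptotic: v ~ c₁ sin(πx/2) e^{-λ₁t} with decay rate λ₁ ≈ 4.33.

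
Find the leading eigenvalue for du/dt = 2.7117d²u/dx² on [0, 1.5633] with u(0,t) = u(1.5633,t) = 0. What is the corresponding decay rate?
Eigenvalues: λₙ = 2.7117n²π²/1.5633².
First three modes:
  n=1: λ₁ = 2.7117π²/1.5633² ≈ 10.951
  n=2: λ₂ = 10.8468π²/1.5633² ≈ 43.804 (4× faster decay)
  n=3: λ₃ = 24.4053π²/1.5633² ≈ 98.56 (9× faster decay)
As t → ∞, higher modes decay exponentially faster. The n=1 mode dominates: u ~ c₁ sin(πx/1.5633) e^{-λ₁t}.
Decay rate: λ₁ = 2.7117π²/1.5633² ≈ 10.951.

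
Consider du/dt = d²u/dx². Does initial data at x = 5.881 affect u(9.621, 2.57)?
Yes, for any finite x. The heat equation has infinite propagation speed, so all initial data affects all points at any t > 0.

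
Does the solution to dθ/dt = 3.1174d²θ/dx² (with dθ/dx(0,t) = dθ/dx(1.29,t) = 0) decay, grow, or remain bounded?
θ → constant (steady state). Heat is conserved (no flux at boundaries); solution approaches the spatial average.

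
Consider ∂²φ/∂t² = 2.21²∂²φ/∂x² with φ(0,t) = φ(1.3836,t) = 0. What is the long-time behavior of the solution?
As t → ∞, φ oscillates (no decay). Energy is conserved; the solution oscillates indefinitely as standing waves.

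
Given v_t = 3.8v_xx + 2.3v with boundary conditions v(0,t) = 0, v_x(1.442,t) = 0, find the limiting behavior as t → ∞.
v → 0. Diffusion dominates reaction (r=2.3 < κπ²/(4L²)≈4.51); solution decays.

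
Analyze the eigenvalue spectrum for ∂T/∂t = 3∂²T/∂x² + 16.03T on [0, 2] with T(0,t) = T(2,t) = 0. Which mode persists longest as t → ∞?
Eigenvalues: λₙ = 3n²π²/2² - 16.03.
First three modes:
  n=1: λ₁ = 3π²/2² - 16.03 ≈ -8.628
  n=2: λ₂ = 12π²/2² - 16.03 ≈ 13.579
  n=3: λ₃ = 27π²/2² - 16.03 ≈ 50.59
Since 3π²/2² ≈ 7.402 < 16.03, λ₁ < 0.
The n=1 mode grows fastest (−λₙ is largest for n=1) → dominates.
Asymptotic: T ~ c₁ sin(πx/2) e^{8.628t} (exponential growth at rate −λ₁ ≈ 8.628).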